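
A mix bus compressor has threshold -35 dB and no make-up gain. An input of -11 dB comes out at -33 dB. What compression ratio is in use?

Input overshoot = -11 − (-35) = 24 dB; output overshoot = -33 − (-35) = 2 dB.
Ratio = 24 / 2 = 12.

12:1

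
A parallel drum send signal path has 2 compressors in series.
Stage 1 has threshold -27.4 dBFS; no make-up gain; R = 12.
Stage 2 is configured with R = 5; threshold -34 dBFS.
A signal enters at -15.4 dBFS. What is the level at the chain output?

Stage 1: 12 dB above -27.4 dBFS, reduced 12:1 to 1 dB above → -26.4 dBFS.
Stage 2: overshoot 7.6 dB → 7.6/5 = 1.52 dB → -32.48 dBFS.

-32.48 dBFS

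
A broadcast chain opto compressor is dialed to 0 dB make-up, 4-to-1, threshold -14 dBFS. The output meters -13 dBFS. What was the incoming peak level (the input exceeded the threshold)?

Post-compression overshoot = -13 − (-14) = 1 dB.
Input overshoot = R × output overshoot = 4 dB → input = -14 + 4 = -10 dBFS.

-10 dBFS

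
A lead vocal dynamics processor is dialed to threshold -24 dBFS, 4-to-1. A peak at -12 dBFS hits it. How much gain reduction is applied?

The signal is 12 dB above threshold.
After 4:1 compression the overshoot becomes 12/4 = 3 dB.
Gain reduction = 12 − 3 = 9 dB.

9 dB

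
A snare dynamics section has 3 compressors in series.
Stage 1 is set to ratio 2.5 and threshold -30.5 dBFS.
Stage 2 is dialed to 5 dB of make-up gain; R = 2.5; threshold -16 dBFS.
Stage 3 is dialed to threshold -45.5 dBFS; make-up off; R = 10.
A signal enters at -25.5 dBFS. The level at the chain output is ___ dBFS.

Stage 1: overshoot 5 dB → 5/2.5 = 2 dB → -28.5 dBFS.
Stage 2: -28.5 dBFS ≤ -16 dBFS, so stage 2 doesn't engage; make-up brings it to -23.5 dBFS.
Stage 3: -23.5 dBFS is 22 dB over -45.5 dBFS; at 10:1 that becomes 2.2 dB over, giving -43.3 dBFS.

-43.3 dBFS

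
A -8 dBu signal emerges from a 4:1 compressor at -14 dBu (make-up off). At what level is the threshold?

Input is 8 dB above T (since output overshoot × R = input overshoot: (-14 − T)·4 = -8 − T gives T = -16 dBu).
Check: -16 + (-8 − (-16))/4 = -16 + 2 = -14 dBu. ✓

-16 dBu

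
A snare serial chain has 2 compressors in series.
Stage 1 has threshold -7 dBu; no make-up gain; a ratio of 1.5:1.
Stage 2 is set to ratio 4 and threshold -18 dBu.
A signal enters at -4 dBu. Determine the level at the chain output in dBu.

-14.75 dBu

Stage 1: 3 dB above -7 dBu, reduced 1.5:1 to 2 dB above → -5 dBu.
Stage 2: -5 dBu is 13 dB over -18 dBu; at 4:1 that becomes 3.25 dB over, giving -14.75 dBu.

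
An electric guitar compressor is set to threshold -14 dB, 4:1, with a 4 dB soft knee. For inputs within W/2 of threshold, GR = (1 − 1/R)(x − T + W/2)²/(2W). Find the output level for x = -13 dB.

x − T + W/2 = -13 − (-14) + 2 = 3.
GR = (1 − 1/4) × 3² / 8 = 0.75 × 9 / 8 = 0.84375 dB.
Output = -13 − 0.84375 = -13.84375 dB.

-13.84375 dB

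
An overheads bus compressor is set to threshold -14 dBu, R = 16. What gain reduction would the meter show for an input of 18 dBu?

30 dB

18 dBu exceeds the threshold by 32 dB.
A 16:1 ratio leaves 2 dB of that excess.
Gain reduction = 32 − 2 = 30 dB.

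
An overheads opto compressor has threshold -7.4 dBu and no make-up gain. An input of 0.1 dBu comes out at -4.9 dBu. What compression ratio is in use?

3:1

Input overshoot = 0.1 − (-7.4) = 7.5 dB; output overshoot = -4.9 − (-7.4) = 2.5 dB.
Ratio = 7.5 / 2.5 = 3.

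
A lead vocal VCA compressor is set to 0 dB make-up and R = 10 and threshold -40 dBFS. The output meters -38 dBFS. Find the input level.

-20 dBFS

The compressed level sits -38 − (-40) = 2 dB over threshold.
Before 10:1 compression the overshoot was 2 × 10 = 20 dB, so input = -40 + 20 = -20 dBFS.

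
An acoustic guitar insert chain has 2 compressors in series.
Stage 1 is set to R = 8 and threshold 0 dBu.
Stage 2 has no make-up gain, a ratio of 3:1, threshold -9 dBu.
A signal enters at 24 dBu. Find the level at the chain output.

-5 dBu

Stage 1: 24 dBu is 24 dB over 0 dBu; at 8:1 that becomes 3 dB over, giving 3 dBu.
Stage 2: overshoot 12 dB → 12/3 = 4 dB → -5 dBu.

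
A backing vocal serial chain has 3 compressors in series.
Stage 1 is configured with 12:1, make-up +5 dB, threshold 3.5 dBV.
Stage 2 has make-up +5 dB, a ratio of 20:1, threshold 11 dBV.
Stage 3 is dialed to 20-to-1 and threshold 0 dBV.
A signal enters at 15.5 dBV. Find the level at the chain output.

0.725 dBV

Stage 1: overshoot 12 dB → 12/12 = 1 dB → 4.5 dBV; +5 dB make-up → 9.5 dBV.
Stage 2: 9.5 dBV ≤ 11 dBV, so stage 2 doesn't engage; make-up brings it to 14.5 dBV.
Stage 3: 14.5 dB above 0 dBV, reduced 20:1 to 0.725 dB above → 0.725 dBV.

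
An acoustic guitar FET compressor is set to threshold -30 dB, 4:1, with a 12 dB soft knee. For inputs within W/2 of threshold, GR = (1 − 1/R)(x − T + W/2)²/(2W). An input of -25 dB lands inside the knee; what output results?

-28.78125 dB

x − T + W/2 = -25 − (-30) + 6 = 11.
GR = (1 − 1/4) × 11² / 24 = 0.75 × 121 / 24 = 3.78125 dB.
Output = -25 − 3.78125 = -28.78125 dB.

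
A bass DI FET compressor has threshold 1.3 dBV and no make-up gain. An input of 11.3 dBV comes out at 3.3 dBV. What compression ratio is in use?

Input overshoot = 11.3 − 1.3 = 10 dB; output overshoot = 3.3 − 1.3 = 2 dB.
Ratio = 10 / 2 = 5.

5:1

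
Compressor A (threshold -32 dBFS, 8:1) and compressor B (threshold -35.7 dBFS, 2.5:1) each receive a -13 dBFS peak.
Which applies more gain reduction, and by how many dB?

A, by 3.005 dB

A: 19 dB over, compressed to 2.375 dB over, so 16.625 dB of GR.
B: 22.7 dB over, compressed to 9.08 dB over, so 13.62 dB of GR.
Difference: 3.005 dB in favour of A.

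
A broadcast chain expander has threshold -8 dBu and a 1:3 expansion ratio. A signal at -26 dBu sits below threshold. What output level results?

Below threshold, a 1:3 expander applies gain = (3−1)×(T − x) of attenuation.
(3−1) × 18 = 36 dB, so output = -26 − 36 = -62 dBu.

-62 dBu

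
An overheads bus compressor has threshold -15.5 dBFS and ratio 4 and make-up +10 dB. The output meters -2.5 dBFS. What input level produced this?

Before make-up, the level was -2.5 − 10 = -12.5 dBFS.
The compressed level sits -12.5 − (-15.5) = 3 dB over threshold.
Undo the ratio: input overshoot = 3 × 4 = 12 dB, giving input = -3.5 dBFS.

-3.5 dBFS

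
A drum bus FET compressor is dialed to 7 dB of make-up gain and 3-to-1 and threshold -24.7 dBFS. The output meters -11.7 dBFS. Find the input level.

Stripping the +7 dB make-up gives -18.7 dBFS at the gain stage.
The compressed level sits -18.7 − (-24.7) = 6 dB over threshold.
Input overshoot = R × output overshoot = 18 dB → input = -24.7 + 18 = -6.7 dBFS.

-6.7 dBFS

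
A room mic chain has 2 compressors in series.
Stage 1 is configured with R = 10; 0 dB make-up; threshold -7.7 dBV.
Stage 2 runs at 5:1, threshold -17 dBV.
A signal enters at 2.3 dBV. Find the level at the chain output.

-14.94 dBV

Stage 1: 2.3 dBV is 10 dB over -7.7 dBV; at 10:1 that becomes 1 dB over, giving -6.7 dBV.
Stage 2: 10.3 dB above -17 dBV, reduced 5:1 to 2.06 dB above → -14.94 dBV.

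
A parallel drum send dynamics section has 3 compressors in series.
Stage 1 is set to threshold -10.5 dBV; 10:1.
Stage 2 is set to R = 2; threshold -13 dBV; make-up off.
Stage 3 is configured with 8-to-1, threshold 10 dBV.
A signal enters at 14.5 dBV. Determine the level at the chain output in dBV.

-10.5 dBV

Stage 1: 25 dB above -10.5 dBV, reduced 10:1 to 2.5 dB above → -8 dBV.
Stage 2: 5 dB above -13 dBV, reduced 2:1 to 2.5 dB above → -10.5 dBV.
Stage 3: below threshold (-10.5 ≤ 10); passes unchanged; output -10.5 dBV.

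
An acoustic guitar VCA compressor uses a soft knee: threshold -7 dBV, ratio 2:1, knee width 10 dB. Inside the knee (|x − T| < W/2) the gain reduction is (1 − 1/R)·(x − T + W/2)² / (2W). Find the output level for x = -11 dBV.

-11.025 dBV

x − T + W/2 = -11 − (-7) + 5 = 1.
GR = (1 − 1/2) × 1² / 20 = 0.5 × 1 / 20 = 0.025 dB.
Output = -11 − 0.025 = -11.025 dBV.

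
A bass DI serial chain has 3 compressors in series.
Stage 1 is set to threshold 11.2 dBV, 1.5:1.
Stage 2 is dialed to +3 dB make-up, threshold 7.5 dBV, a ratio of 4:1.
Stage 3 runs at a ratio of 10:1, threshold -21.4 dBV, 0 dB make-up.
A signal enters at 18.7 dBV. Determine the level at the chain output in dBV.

-17.9925 dBV

Stage 1: overshoot 7.5 dB → 7.5/1.5 = 5 dB → 16.2 dBV.
Stage 2: overshoot 8.7 dB → 8.7/4 = 2.175 dB → 9.675 dBV; +3 dB make-up → 12.675 dBV.
Stage 3: overshoot 34.075 dB → 34.075/10 = 3.4075 dB → -17.9925 dBV.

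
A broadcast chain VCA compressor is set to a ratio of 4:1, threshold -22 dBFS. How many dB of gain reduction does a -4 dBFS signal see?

Overshoot = -4 − (-22) = 18 dB.
A 4:1 ratio leaves 4.5 dB of that excess.
So the signal is attenuated by 18 − 4.5 = 13.5 dB.

13.5 dB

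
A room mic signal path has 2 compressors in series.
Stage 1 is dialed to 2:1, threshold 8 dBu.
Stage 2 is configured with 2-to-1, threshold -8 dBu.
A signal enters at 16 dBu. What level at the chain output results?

2 dBu

Stage 1: 16 dBu is 8 dB over 8 dBu; at 2:1 that becomes 4 dB over, giving 12 dBu.
Stage 2: overshoot 20 dB → 20/2 = 10 dB → 2 dBu.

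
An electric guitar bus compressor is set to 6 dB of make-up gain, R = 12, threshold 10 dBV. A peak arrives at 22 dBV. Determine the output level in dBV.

17 dBV

22 dBV sits 12 dB over threshold.
At 12:1 the overshoot is divided by 12, leaving 1 dB above threshold.
Output = 10 + 1 = 11 dBV; make-up adds 6 dB, giving 17 dBV.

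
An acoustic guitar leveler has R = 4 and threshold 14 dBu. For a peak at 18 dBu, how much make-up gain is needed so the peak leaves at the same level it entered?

3 dB

Without make-up, output = threshold + overshoot/4 = 14 + 1 = 15 dBu.
Gap to target: 3 dB.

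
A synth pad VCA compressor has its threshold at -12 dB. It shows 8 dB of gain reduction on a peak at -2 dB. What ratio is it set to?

Input overshoot = -2 − (-12) = 10 dB.
Output overshoot = 10 − 8 = 2 dB.
Ratio = input overshoot / output overshoot = 10 / 2 = 5.

5:1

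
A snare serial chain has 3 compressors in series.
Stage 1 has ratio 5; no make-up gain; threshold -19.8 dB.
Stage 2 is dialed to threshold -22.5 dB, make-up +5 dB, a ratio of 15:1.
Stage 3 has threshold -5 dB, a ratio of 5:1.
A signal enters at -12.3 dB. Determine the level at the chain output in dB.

-17.22 dB

Stage 1: 7.5 dB above -19.8 dB, reduced 5:1 to 1.5 dB above → -18.3 dB.
Stage 2: overshoot 4.2 dB → 4.2/15 = 0.28 dB → -22.22 dB; +5 dB make-up → -17.22 dB.
Stage 3: -17.22 dB is at or below the -5 dB threshold — no compression; output -17.22 dB.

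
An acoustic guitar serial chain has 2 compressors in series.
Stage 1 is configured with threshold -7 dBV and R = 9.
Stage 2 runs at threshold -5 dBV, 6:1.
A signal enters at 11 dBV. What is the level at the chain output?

Stage 1: 18 dB above -7 dBV, reduced 9:1 to 2 dB above → -5 dBV.
Stage 2: below threshold (-5 ≤ -5); passes unchanged; output -5 dBV.

-5 dBV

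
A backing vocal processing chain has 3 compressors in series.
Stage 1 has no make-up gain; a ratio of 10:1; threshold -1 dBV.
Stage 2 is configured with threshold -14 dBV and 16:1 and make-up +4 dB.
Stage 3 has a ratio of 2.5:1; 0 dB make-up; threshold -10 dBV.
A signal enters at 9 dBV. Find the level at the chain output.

-9.65 dBV

Stage 1: 9 dBV is 10 dB over -1 dBV; at 10:1 that becomes 1 dB over, giving 0 dBV.
Stage 2: overshoot 14 dB → 14/16 = 0.875 dB → -13.125 dBV; +4 dB make-up → -9.125 dBV.
Stage 3: overshoot 0.875 dB → 0.875/2.5 = 0.35 dB → -9.65 dBV.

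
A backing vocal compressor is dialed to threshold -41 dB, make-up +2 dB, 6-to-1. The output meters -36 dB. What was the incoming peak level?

-23 dB

Remove make-up: -36 − 2 = -38 dB.
Post-compression overshoot = -38 − (-41) = 3 dB.
Undo the ratio: input overshoot = 3 × 6 = 18 dB, giving input = -23 dB.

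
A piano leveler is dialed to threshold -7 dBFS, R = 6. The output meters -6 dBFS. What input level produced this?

That's 1 dB above the -7 dBFS threshold.
Input overshoot = R × output overshoot = 6 dB → input = -7 + 6 = -1 dBFS.

-1 dBFS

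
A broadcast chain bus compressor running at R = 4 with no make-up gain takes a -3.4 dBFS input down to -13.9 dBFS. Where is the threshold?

-17.4 dBFS

Let T be the threshold. Output overshoot = (input overshoot)/R, so -13.9 − T = (-3.4 − T)/4.
4·(-13.9 − T) = -3.4 − T → 3·T = -55.6 − (-3.4) = -52.2.
T = -52.2/3 = -17.4 dBFS.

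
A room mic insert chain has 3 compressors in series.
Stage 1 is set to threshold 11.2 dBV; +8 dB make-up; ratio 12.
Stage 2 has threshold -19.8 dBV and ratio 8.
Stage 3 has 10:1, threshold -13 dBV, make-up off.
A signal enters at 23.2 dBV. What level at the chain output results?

Stage 1: overshoot 12 dB → 12/12 = 1 dB → 12.2 dBV; +8 dB make-up → 20.2 dBV.
Stage 2: 20.2 dBV is 40 dB over -19.8 dBV; at 8:1 that becomes 5 dB over, giving -14.8 dBV.
Stage 3: -14.8 dBV is at or below the -13 dBV threshold — no compression; output -14.8 dBV.

-14.8 dBV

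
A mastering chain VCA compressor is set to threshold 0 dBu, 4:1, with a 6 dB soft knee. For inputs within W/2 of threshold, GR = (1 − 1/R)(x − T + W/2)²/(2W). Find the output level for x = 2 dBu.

x − T + W/2 = 2 − 0 + 3 = 5.
GR = (1 − 1/4) × 5² / 12 = 0.75 × 25 / 12 = 1.5625 dB.
Output = 2 − 1.5625 = 0.4375 dBu.

0.4375 dBu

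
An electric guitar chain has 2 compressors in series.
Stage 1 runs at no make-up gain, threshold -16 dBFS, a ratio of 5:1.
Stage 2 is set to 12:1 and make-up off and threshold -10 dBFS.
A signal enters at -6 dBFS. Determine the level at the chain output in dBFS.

Stage 1: 10 dB above -16 dBFS, reduced 5:1 to 2 dB above → -14 dBFS.
Stage 2: -14 dBFS ≤ -10 dBFS, so stage 2 doesn't engage; output -14 dBFS.

-14 dBFS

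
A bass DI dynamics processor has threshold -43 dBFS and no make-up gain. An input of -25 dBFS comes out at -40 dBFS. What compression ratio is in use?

6:1

Input overshoot = -25 − (-43) = 18 dB; output overshoot = -40 − (-43) = 3 dB.
Ratio = 18 / 3 = 6.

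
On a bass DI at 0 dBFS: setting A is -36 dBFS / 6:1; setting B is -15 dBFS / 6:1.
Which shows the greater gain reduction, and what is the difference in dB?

A: overshoot 36 dB → output overshoot 6 dB → GR 30 dB.
B: overshoot 15 dB → output overshoot 2.5 dB → GR 12.5 dB.
Difference: 17.5 dB in favour of A.

A, by 17.5 dB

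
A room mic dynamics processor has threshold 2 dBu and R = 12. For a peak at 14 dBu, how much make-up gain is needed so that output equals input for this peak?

The peak compresses to 2 + 12/12 = 3 dBu.
To reach 14 dBu requires 14 − 3 = 11 dB of make-up.

11 dB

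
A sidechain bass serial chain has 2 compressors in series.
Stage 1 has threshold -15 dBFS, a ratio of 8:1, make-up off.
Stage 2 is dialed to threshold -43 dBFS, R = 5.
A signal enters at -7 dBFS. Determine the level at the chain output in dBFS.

-37.2 dBFS

Stage 1: -7 dBFS is 8 dB over -15 dBFS; at 8:1 that becomes 1 dB over, giving -14 dBFS.
Stage 2: -14 dBFS is 29 dB over -43 dBFS; at 5:1 that becomes 5.8 dB over, giving -37.2 dBFS.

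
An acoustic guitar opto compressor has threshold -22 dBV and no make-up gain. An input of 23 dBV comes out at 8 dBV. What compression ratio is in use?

Input overshoot = 23 − (-22) = 45 dB; output overshoot = 8 − (-22) = 30 dB.
Ratio = 45 / 30 = 1.5.

1.5:1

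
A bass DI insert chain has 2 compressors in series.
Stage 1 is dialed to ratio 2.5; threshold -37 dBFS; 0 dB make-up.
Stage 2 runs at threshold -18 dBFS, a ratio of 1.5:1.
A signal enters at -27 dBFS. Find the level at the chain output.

-33 dBFS

Stage 1: -27 dBFS is 10 dB over -37 dBFS; at 2.5:1 that becomes 4 dB over, giving -33 dBFS.
Stage 2: below threshold (-33 ≤ -18); passes unchanged; output -33 dBFS.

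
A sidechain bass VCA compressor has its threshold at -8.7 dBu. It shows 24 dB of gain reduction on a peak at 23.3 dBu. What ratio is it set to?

4:1

Input overshoot = 23.3 − (-8.7) = 32 dB.
Output overshoot = 32 − 24 = 8 dB.
Ratio = input overshoot / output overshoot = 32 / 8 = 4.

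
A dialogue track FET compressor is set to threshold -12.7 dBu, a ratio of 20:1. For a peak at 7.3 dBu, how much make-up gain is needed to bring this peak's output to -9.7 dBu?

Without make-up, output = threshold + overshoot/20 = -12.7 + 1 = -11.7 dBu.
Gap to target: 2 dB.

2 dB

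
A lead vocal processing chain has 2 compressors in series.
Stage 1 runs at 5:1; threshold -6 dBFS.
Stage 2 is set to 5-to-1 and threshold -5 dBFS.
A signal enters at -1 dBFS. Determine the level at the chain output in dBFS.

-5 dBFS

Stage 1: overshoot 5 dB → 5/5 = 1 dB → -5 dBFS.
Stage 2: -5 dBFS is at or below the -5 dBFS threshold — no compression; output -5 dBFS.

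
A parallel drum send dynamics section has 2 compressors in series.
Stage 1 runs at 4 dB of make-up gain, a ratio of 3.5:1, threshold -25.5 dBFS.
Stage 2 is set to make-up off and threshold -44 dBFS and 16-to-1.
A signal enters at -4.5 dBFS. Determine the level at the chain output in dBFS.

Stage 1: overshoot 21 dB → 21/3.5 = 6 dB → -19.5 dBFS; +4 dB make-up → -15.5 dBFS.
Stage 2: 28.5 dB above -44 dBFS, reduced 16:1 to 1.78125 dB above → -42.21875 dBFS.

-42.21875 dBFS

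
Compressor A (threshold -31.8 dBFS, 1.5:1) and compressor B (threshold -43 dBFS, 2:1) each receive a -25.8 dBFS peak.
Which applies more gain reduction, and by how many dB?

A: overshoot 6 dB → output overshoot 4 dB → GR 2 dB.
B: overshoot 17.2 dB → output overshoot 8.6 dB → GR 8.6 dB.
B reduces 6.6 dB more.

B, by 6.6 dB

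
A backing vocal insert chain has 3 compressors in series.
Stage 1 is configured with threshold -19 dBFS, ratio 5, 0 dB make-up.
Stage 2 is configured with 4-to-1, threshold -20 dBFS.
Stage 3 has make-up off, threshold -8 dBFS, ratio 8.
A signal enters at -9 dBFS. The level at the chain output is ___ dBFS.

-19.25 dBFS

Stage 1: -9 dBFS is 10 dB over -19 dBFS; at 5:1 that becomes 2 dB over, giving -17 dBFS.
Stage 2: -17 dBFS is 3 dB over -20 dBFS; at 4:1 that becomes 0.75 dB over, giving -19.25 dBFS.
Stage 3: -19.25 dBFS ≤ -8 dBFS, so stage 3 doesn't engage; output -19.25 dBFS.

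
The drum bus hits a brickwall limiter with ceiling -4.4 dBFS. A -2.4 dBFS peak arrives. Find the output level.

-4.4 dBFS

A brickwall limiter is an ∞:1 compressor: any input above the ceiling is clamped to -4.4 dBFS.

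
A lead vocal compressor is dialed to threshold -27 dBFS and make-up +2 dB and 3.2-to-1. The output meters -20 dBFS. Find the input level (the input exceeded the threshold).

Remove make-up: -20 − 2 = -22 dBFS.
The compressed level sits -22 − (-27) = 5 dB over threshold.
Before 3.2:1 compression the overshoot was 5 × 3.2 = 16 dB, so input = -27 + 16 = -11 dBFS.

-11 dBFS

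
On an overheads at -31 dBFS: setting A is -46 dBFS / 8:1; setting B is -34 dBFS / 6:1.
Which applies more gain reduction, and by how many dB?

A, by 10.625 dB

A: 15 dB over, compressed to 1.875 dB over, so 13.125 dB of GR.
B: 3 dB over, compressed to 0.5 dB over, so 2.5 dB of GR.
A reduces 10.625 dB more.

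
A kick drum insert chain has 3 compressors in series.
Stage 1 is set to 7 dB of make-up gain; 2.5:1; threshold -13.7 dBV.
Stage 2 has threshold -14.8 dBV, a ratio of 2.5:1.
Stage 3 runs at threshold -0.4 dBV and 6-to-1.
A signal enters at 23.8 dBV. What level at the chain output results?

-5.56 dBV

Stage 1: 37.5 dB above -13.7 dBV, reduced 2.5:1 to 15 dB above → 1.3 dBV; +7 dB make-up → 8.3 dBV.
Stage 2: 8.3 dBV is 23.1 dB over -14.8 dBV; at 2.5:1 that becomes 9.24 dB over, giving -5.56 dBV.
Stage 3: below threshold (-5.56 ≤ -0.4); passes unchanged; output -5.56 dBV.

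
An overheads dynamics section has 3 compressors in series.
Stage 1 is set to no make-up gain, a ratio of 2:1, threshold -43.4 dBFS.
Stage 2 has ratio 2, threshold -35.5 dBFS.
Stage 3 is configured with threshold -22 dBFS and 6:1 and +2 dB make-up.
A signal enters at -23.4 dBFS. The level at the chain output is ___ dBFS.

Stage 1: -23.4 dBFS is 20 dB over -43.4 dBFS; at 2:1 that becomes 10 dB over, giving -33.4 dBFS.
Stage 2: overshoot 2.1 dB → 2.1/2 = 1.05 dB → -34.45 dBFS.
Stage 3: below threshold (-34.45 ≤ -22); passes unchanged; make-up brings it to -32.45 dBFS.

-32.45 dBFS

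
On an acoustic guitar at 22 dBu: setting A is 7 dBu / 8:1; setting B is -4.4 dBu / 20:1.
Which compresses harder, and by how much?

A: overshoot 15 dB → output overshoot 1.875 dB → GR 13.125 dB.
B: overshoot 26.4 dB → output overshoot 1.32 dB → GR 25.08 dB.
B reduces 11.955 dB more.

B, by 11.955 dB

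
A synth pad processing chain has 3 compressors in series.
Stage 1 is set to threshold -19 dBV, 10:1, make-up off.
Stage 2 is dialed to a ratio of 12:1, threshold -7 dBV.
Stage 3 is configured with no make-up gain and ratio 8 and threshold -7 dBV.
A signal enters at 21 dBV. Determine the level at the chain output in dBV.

-15 dBV

Stage 1: overshoot 40 dB → 40/10 = 4 dB → -15 dBV.
Stage 2: -15 dBV is at or below the -7 dBV threshold — no compression; output -15 dBV.
Stage 3: -15 dBV is at or below the -7 dBV threshold — no compression; output -15 dBV.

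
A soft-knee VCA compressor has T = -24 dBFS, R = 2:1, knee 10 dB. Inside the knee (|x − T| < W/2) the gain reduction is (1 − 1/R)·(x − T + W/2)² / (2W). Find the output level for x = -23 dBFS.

-23.9 dBFS

x − T + W/2 = -23 − (-24) + 5 = 6.
GR = (1 − 1/2) × 6² / 20 = 0.5 × 36 / 20 = 0.9 dB.
Output = -23 − 0.9 = -23.9 dBFS.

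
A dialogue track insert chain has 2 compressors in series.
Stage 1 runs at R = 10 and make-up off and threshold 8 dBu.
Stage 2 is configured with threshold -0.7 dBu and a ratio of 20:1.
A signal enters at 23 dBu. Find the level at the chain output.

-0.19 dBu

Stage 1: 23 dBu is 15 dB over 8 dBu; at 10:1 that becomes 1.5 dB over, giving 9.5 dBu.
Stage 2: overshoot 10.2 dB → 10.2/20 = 0.51 dB → -0.19 dBu.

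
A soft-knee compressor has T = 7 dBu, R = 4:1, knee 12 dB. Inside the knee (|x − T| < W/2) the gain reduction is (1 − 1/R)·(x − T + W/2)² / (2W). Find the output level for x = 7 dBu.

5.875 dBu

x − T + W/2 = 7 − 7 + 6 = 6.
GR = (1 − 1/4) × 6² / 24 = 0.75 × 36 / 24 = 1.125 dB.
Output = 7 − 1.125 = 5.875 dBu.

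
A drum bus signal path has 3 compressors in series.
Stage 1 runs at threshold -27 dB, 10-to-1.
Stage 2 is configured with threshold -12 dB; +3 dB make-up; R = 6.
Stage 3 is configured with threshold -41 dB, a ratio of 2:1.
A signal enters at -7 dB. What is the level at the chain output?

Stage 1: overshoot 20 dB → 20/10 = 2 dB → -25 dB.
Stage 2: -25 dB is at or below the -12 dB threshold — no compression; make-up brings it to -22 dB.
Stage 3: -22 dB is 19 dB over -41 dB; at 2:1 that becomes 9.5 dB over, giving -31.5 dB.

-31.5 dB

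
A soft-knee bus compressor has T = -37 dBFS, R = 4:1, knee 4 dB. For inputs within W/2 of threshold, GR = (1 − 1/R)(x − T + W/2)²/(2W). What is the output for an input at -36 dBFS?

-36.84375 dBFS

x − T + W/2 = -36 − (-37) + 2 = 3.
GR = (1 − 1/4) × 3² / 8 = 0.75 × 9 / 8 = 0.84375 dB.
Output = -36 − 0.84375 = -36.84375 dBFS.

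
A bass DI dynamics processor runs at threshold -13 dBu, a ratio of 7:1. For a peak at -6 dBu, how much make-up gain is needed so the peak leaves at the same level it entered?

Overshoot 7 dB → 7/7 = 1 dB after compression, so the compressed level is -13 + 1 = -12 dBu.
Make-up = target − compressed = -6 − (-12) = 6 dB.

6 dB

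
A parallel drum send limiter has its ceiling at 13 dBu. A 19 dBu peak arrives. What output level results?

13 dBu

At ∞:1, everything above 13 dBu is held at the ceiling.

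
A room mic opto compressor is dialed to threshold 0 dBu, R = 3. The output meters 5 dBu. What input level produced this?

15 dBu

That's 5 dB above the 0 dBu threshold.
Undo the ratio: input overshoot = 5 × 3 = 15 dB, giving input = 15 dBu.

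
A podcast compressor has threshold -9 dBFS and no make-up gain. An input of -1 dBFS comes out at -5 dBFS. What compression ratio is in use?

Input overshoot = -1 − (-9) = 8 dB; output overshoot = -5 − (-9) = 4 dB.
Ratio = 8 / 4 = 2.

2:1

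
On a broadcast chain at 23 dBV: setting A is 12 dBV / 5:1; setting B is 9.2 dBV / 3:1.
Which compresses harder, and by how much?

B, by 0.4 dB

A: GR = 11 − 11/5 = 8.8 dB.
B: GR = 13.8 − 13.8/3 = 9.2 dB.
B reduces 0.4 dB more.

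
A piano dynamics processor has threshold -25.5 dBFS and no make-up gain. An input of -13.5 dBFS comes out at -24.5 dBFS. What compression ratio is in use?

12:1

Input overshoot = -13.5 − (-25.5) = 12 dB; output overshoot = -24.5 − (-25.5) = 1 dB.
Ratio = 12 / 1 = 12.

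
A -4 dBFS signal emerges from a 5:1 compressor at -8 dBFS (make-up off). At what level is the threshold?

Let T be the threshold. Output overshoot = (input overshoot)/R, so -8 − T = (-4 − T)/5.
5·(-8 − T) = -4 − T → 4·T = -40 − (-4) = -36.
T = -36/4 = -9 dBFS.

-9 dBFS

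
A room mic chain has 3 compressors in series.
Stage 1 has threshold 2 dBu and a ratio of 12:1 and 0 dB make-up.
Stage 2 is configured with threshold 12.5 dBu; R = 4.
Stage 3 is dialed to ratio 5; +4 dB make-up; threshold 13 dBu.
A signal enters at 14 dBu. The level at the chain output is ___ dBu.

7 dBu

Stage 1: overshoot 12 dB → 12/12 = 1 dB → 3 dBu.
Stage 2: below threshold (3 ≤ 12.5); passes unchanged; output 3 dBu.
Stage 3: 3 dBu ≤ 13 dBu, so stage 3 doesn't engage; make-up brings it to 7 dBu.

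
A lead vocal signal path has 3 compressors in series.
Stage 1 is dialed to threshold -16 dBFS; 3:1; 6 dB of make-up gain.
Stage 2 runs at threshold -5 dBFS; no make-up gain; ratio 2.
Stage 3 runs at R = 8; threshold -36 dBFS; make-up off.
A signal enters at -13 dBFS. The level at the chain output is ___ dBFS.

-32.625 dBFS

Stage 1: -13 dBFS is 3 dB over -16 dBFS; at 3:1 that becomes 1 dB over, giving -15 dBFS; +6 dB make-up → -9 dBFS.
Stage 2: -9 dBFS is at or below the -5 dBFS threshold — no compression; output -9 dBFS.
Stage 3: overshoot 27 dB → 27/8 = 3.375 dB → -32.625 dBFS.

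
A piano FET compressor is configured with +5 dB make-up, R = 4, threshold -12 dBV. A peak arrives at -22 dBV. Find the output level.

-17 dBV

-22 dBV is 10 dB below the -12 dBV threshold, so no gain reduction is applied.
Make-up gain adds 5 dB: -22 + 5 = -17 dBV.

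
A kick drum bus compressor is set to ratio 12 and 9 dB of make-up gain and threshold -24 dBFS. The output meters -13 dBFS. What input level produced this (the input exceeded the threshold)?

Stripping the +9 dB make-up gives -22 dBFS at the gain stage.
That's 2 dB above the -24 dBFS threshold.
Input overshoot = R × output overshoot = 24 dB → input = -24 + 24 = 0 dBFS.

0 dBFS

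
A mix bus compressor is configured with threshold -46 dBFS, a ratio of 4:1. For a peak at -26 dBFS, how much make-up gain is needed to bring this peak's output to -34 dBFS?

7 dB

Without make-up, output = threshold + overshoot/4 = -46 + 5 = -41 dBFS.
Gap to target: 7 dB.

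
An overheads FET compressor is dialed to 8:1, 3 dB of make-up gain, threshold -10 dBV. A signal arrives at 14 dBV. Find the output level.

The input is 24 dB above the -10 dBV threshold.
8:1 compression reduces that to 24/8 = 3 dB over.
Output = -10 + 3 = -7 dBV; make-up adds 3 dB, giving -4 dBV.

-4 dBV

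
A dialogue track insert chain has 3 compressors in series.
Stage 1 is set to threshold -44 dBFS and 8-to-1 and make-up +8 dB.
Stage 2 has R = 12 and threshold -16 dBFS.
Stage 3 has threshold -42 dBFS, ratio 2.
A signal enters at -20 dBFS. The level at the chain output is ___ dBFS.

-37.5 dBFS

Stage 1: 24 dB above -44 dBFS, reduced 8:1 to 3 dB above → -41 dBFS; +8 dB make-up → -33 dBFS.
Stage 2: -33 dBFS is at or below the -16 dBFS threshold — no compression; output -33 dBFS.
Stage 3: -33 dBFS is 9 dB over -42 dBFS; at 2:1 that becomes 4.5 dB over, giving -37.5 dBFS.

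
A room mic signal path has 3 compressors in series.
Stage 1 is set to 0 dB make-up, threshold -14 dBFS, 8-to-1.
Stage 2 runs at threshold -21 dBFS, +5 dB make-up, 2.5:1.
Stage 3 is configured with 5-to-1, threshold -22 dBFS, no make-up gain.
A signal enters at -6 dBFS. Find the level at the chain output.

Stage 1: 8 dB above -14 dBFS, reduced 8:1 to 1 dB above → -13 dBFS.
Stage 2: -13 dBFS is 8 dB over -21 dBFS; at 2.5:1 that becomes 3.2 dB over, giving -17.8 dBFS; +5 dB make-up → -12.8 dBFS.
Stage 3: -12.8 dBFS is 9.2 dB over -22 dBFS; at 5:1 that becomes 1.84 dB over, giving -20.16 dBFS.

-20.16 dBFS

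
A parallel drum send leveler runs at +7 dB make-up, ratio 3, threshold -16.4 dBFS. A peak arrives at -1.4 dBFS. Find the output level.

The input is 15 dB above the -16.4 dBFS threshold.
The 15 dB excess becomes 5 dB after 3:1 reduction.
Output = -16.4 + 5 = -11.4 dBFS; make-up adds 7 dB, giving -4.4 dBFS.

-4.4 dBFS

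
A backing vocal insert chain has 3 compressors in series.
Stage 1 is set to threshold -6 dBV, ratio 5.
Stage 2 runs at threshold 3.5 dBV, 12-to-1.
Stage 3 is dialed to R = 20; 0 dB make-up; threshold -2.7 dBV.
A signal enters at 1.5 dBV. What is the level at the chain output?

-4.5 dBV

Stage 1: 1.5 dBV is 7.5 dB over -6 dBV; at 5:1 that becomes 1.5 dB over, giving -4.5 dBV.
Stage 2: -4.5 dBV ≤ 3.5 dBV, so stage 2 doesn't engage; output -4.5 dBV.
Stage 3: below threshold (-4.5 ≤ -2.7); passes unchanged; output -4.5 dBV.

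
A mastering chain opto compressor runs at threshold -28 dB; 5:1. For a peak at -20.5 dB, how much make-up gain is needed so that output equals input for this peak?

6 dB

Without make-up, output = threshold + overshoot/5 = -28 + 1.5 = -26.5 dB.
Gap to target: 6 dB.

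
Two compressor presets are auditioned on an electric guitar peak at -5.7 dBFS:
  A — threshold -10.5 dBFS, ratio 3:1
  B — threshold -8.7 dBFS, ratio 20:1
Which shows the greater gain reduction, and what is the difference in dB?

A: 4.8 dB over, compressed to 1.6 dB over, so 3.2 dB of GR.
B: 3 dB over, compressed to 0.15 dB over, so 2.85 dB of GR.
A reduces 0.35 dB more.

A, by 0.35 dB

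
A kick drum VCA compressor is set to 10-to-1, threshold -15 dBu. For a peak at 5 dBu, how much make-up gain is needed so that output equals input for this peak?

18 dB

Without make-up, output = threshold + overshoot/10 = -15 + 2 = -13 dBu.
Gap to target: 18 dB.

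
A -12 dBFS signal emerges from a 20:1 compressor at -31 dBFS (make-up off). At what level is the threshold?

Let T be the threshold. Output overshoot = (input overshoot)/R, so -31 − T = (-12 − T)/20.
20·(-31 − T) = -12 − T → 19·T = -620 − (-12) = -608.
T = -608/19 = -32 dBFS.

-32 dBFS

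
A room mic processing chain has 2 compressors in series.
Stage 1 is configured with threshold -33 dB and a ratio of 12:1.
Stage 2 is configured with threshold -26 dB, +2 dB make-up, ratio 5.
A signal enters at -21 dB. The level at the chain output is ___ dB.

Stage 1: 12 dB above -33 dB, reduced 12:1 to 1 dB above → -32 dB.
Stage 2: below threshold (-32 ≤ -26); passes unchanged; make-up brings it to -30 dB.

-30 dB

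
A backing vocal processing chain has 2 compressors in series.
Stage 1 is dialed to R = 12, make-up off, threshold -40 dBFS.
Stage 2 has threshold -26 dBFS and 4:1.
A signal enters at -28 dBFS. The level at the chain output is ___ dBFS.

Stage 1: overshoot 12 dB → 12/12 = 1 dB → -39 dBFS.
Stage 2: below threshold (-39 ≤ -26); passes unchanged; output -39 dBFS.

-39 dBFS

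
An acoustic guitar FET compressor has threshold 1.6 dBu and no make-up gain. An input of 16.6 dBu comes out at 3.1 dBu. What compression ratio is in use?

10:1

Input overshoot = 16.6 − 1.6 = 15 dB; output overshoot = 3.1 − 1.6 = 1.5 dB.
Ratio = 15 / 1.5 = 10.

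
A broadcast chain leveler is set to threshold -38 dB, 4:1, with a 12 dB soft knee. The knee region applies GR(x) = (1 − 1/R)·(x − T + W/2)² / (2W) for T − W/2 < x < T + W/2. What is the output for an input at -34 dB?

-37.125 dB

x − T + W/2 = -34 − (-38) + 6 = 10.
GR = (1 − 1/4) × 10² / 24 = 0.75 × 100 / 24 = 3.125 dB.
Output = -34 − 3.125 = -37.125 dB.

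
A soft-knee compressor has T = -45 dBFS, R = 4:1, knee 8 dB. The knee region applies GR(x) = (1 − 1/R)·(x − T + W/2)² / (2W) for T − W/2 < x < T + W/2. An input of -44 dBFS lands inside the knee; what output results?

-45.171875 dBFS

x − T + W/2 = -44 − (-45) + 4 = 5.
GR = (1 − 1/4) × 5² / 16 = 0.75 × 25 / 16 = 1.171875 dB.
Output = -44 − 1.171875 = -45.171875 dBFS.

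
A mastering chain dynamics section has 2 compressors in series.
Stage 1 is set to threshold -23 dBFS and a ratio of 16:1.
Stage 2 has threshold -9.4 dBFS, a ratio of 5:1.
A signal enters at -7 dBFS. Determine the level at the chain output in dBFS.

Stage 1: -7 dBFS is 16 dB over -23 dBFS; at 16:1 that becomes 1 dB over, giving -22 dBFS.
Stage 2: below threshold (-22 ≤ -9.4); passes unchanged; output -22 dBFS.

-22 dBFS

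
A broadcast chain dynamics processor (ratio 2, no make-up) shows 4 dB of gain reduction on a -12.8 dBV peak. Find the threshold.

Gain reduction = -12.8 − (-16.8) = 4 dB; output overshoot = GR / (R − 1) = 4 / 1 = 4 dB.
Threshold = output − output overshoot = -16.8 − 4 = -20.8 dBV.

-20.8 dBV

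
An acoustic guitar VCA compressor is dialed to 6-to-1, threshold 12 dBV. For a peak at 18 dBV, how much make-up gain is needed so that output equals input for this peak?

The peak compresses to 12 + 6/6 = 13 dBV.
To reach 18 dBV requires 18 − 13 = 5 dB of make-up.

5 dB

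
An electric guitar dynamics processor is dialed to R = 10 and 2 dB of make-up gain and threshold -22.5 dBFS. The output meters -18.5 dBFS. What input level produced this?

-2.5 dBFS

Stripping the +2 dB make-up gives -20.5 dBFS at the gain stage.
The compressed level sits -20.5 − (-22.5) = 2 dB over threshold.
Input overshoot = R × output overshoot = 20 dB → input = -22.5 + 20 = -2.5 dBFS.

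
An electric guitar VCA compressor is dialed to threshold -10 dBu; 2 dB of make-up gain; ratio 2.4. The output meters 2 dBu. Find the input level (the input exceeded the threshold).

14 dBu

Stripping the +2 dB make-up gives 0 dBu at the gain stage.
Post-compression overshoot = 0 − (-10) = 10 dB.
Undo the ratio: input overshoot = 10 × 2.4 = 24 dB, giving input = 14 dBu.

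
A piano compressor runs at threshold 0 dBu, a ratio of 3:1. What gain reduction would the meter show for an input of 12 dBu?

The signal is 12 dB above threshold.
After 3:1 compression the overshoot becomes 12/3 = 4 dB.
So the signal is attenuated by 12 − 4 = 8 dB.

8 dB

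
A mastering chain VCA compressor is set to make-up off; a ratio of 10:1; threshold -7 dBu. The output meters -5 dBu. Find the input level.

13 dBu

That's 2 dB above the -7 dBu threshold.
Undo the ratio: input overshoot = 2 × 10 = 20 dB, giving input = 13 dBu.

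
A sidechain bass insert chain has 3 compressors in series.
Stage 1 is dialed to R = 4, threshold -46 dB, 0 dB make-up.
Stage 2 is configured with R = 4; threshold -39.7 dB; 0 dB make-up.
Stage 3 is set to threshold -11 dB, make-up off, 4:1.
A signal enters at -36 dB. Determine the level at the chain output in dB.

Stage 1: -36 dB is 10 dB over -46 dB; at 4:1 that becomes 2.5 dB over, giving -43.5 dB.
Stage 2: below threshold (-43.5 ≤ -39.7); passes unchanged; output -43.5 dB.
Stage 3: -43.5 dB ≤ -11 dB, so stage 3 doesn't engage; output -43.5 dB.

-43.5 dB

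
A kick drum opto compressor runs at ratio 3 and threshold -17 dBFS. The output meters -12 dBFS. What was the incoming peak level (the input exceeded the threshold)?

-2 dBFS

The compressed level sits -12 − (-17) = 5 dB over threshold.
Input overshoot = R × output overshoot = 15 dB → input = -17 + 15 = -2 dBFS.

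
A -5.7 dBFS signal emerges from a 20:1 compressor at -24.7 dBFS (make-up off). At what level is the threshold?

Input is 20 dB above T (since output overshoot × R = input overshoot: (-24.7 − T)·20 = -5.7 − T gives T = -25.7 dBFS).
Check: -25.7 + (-5.7 − (-25.7))/20 = -25.7 + 1 = -24.7 dBFS. ✓

-25.7 dBFS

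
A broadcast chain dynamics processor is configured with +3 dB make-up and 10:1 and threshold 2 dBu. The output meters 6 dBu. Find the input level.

12 dBu

Remove make-up: 6 − 3 = 3 dBu.
Post-compression overshoot = 3 − 2 = 1 dB.
Before 10:1 compression the overshoot was 1 × 10 = 10 dB, so input = 2 + 10 = 12 dBu.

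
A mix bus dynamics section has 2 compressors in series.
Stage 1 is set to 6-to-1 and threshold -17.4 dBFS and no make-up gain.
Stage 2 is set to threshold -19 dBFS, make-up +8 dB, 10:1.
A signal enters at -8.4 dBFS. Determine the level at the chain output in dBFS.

Stage 1: overshoot 9 dB → 9/6 = 1.5 dB → -15.9 dBFS.
Stage 2: -15.9 dBFS is 3.1 dB over -19 dBFS; at 10:1 that becomes 0.31 dB over, giving -18.69 dBFS; +8 dB make-up → -10.69 dBFS.

-10.69 dBFS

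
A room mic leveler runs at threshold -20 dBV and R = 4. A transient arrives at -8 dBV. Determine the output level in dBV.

-17 dBV

Overshoot: -8 − (-20) = 12 dB.
4:1 compression reduces that to 12/4 = 3 dB over.
Output = -20 + 3 = -17 dBV.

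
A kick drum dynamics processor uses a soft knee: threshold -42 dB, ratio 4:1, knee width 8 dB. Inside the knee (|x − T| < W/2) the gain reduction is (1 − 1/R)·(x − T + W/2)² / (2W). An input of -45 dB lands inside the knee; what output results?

-45.046875 dB

x − T + W/2 = -45 − (-42) + 4 = 1.
GR = (1 − 1/4) × 1² / 16 = 0.75 × 1 / 16 = 0.046875 dB.
Output = -45 − 0.046875 = -45.046875 dB.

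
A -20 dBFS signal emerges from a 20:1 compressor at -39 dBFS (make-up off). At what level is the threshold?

-40 dBFS

Let T be the threshold. Output overshoot = (input overshoot)/R, so -39 − T = (-20 − T)/20.
20·(-39 − T) = -20 − T → 19·T = -780 − (-20) = -760.
T = -760/19 = -40 dBFS.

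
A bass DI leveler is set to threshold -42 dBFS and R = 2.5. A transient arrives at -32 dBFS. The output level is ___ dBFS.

-32 dBFS sits 10 dB over threshold.
At 2.5:1 the overshoot is divided by 2.5, leaving 4 dB above threshold.
So the level is -42 + 4 = -38 dBFS.

-38 dBFS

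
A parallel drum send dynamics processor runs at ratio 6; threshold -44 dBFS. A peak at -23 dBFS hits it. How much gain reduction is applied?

17.5 dB

-23 dBFS exceeds the threshold by 21 dB.
At 6:1, output sits 21/6 = 3.5 dB above threshold.
GR = overshoot in − overshoot out = 21 − 3.5 = 17.5 dB.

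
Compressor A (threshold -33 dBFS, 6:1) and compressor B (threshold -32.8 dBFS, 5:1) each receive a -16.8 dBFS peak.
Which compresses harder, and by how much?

A, by 0.7 dB

A: overshoot 16.2 dB → output overshoot 2.7 dB → GR 13.5 dB.
B: overshoot 16 dB → output overshoot 3.2 dB → GR 12.8 dB.
Difference: 0.7 dB in favour of A.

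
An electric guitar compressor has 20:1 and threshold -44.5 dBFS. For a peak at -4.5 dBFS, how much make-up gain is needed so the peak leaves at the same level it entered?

Without make-up, output = threshold + overshoot/20 = -44.5 + 2 = -42.5 dBFS.
Gap to target: 38 dB.

38 dB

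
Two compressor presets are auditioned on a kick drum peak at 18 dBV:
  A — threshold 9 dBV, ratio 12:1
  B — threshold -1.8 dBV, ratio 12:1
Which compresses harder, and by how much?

A: overshoot 9 dB → output overshoot 0.75 dB → GR 8.25 dB.
B: overshoot 19.8 dB → output overshoot 1.65 dB → GR 18.15 dB.
B applies 9.9 dB more gain reduction.

B, by 9.9 dB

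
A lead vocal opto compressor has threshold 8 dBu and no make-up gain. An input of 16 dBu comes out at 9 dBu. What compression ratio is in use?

Input overshoot = 16 − 8 = 8 dB; output overshoot = 9 − 8 = 1 dB.
Ratio = 8 / 1 = 8.

8:1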